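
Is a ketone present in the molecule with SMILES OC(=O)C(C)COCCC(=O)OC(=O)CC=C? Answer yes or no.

Taking each segment in turn:
  HOOC: –COOH: carbonyl C bonded to –OH and C → carboxylic acid (the –OH is not a separate alcohol).
  CH2OCH2: C–O–C with sp³ carbons on both sides and no adjacent C=O → ether.
  CH2CO-O-COCH2: two acyl groups sharing one oxygen, –C(=O)–O–C(=O)– → anhydride.
  CH=CH2: C=C double bond → alkene.
In HOOC, the C=O bears an –OH, making it a carboxylic acid rather than a ketone. In CH2CO-O-COCH2, the two C=O groups share a bridging oxygen, which is an anhydride linkage, not a ketone.
The groups actually present are: alkene, anhydride, carboxylic acid, ether.

no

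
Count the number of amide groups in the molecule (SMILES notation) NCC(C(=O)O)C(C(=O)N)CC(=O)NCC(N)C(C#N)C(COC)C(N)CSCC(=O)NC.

–NH2 on an sp³ carbon with no adjacent C=O → amine.
pendant –COOH: carbonyl C bonded to C and –OH → carboxylic acid.
pendant –CONH2: carbonyl C bonded to C and N → amide.
–C(=O)–N– linkage → amide (the N is not an amine).
–NH2 on an sp³ carbon with no adjacent C=O → amine.
pendant –C≡N: nitrile.
pendant –CH2OCH3: C–O–C linkage → ether.
–NH2 on an sp³ carbon with no adjacent C=O → amine.
C–S–C linkage → sulfide (thioether).
–C(=O)NHCH3: carbonyl C bonded to C and to N → amide (the N is not an amine).
Amide appears at: CH(CONH2), CH2CONHCH2, CONHCH3 → 3.

3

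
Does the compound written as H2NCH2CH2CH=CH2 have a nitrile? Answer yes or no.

–NH2 on an sp³ carbon with no adjacent C=O → amine.
C=C double bond → alkene.
The groups actually present are: alkene, amine.

no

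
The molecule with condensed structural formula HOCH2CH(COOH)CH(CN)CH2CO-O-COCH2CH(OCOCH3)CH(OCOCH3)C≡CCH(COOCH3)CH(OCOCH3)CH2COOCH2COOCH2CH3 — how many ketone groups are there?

0

Working along the chain:
  HOCH2: HO– on an sp³ carbon → alcohol.
  CH(COOH): pendant –COOH: carbonyl C bonded to C and –OH → carboxylic acid.
  CH(CN): pendant –C≡N: nitrile.
  CH2CO-O-COCH2: two acyl groups sharing one oxygen, –C(=O)–O–C(=O)– → anhydride.
  CH(OCOCH3): pendant –OC(=O)CH3: an acyloxy group → ester.
  CH(OCOCH3): pendant –OC(=O)CH3: an acyloxy group → ester.
  C≡C: C≡C triple bond → alkyne.
  CH(COOCH3): pendant –COOCH3: carbonyl C bonded to C and –OCH3 → ester.
  CH(OCOCH3): pendant –OC(=O)CH3: an acyloxy group → ester.
  CH2COOCH2: –C(=O)–O–C with C on the carbonyl side → ester.
  COOCH2CH3: –C(=O)OCH2CH3: carbonyl C bonded to C and to –OEt → ester.
No segment is a ketone: CH(COOH) is carboxylic acid, not ketone; CH2CO-O-COCH2 is anhydride, not ketone; CH(OCOCH3) is ester, not ketone. → 0.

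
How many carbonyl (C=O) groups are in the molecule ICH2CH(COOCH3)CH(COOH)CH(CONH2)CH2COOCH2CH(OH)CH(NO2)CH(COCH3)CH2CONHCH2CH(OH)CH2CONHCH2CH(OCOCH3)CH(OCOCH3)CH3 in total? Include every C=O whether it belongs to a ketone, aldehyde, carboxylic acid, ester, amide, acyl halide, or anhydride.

CH(COOCH3): ester, 1 C=O (running total 1).
CH(COOH): carboxylic acid, 1 C=O (running total 2).
CH(CONH2): amide, 1 C=O (running total 3).
CH2COOCH2: ester, 1 C=O (running total 4).
CH(COCH3): ketone, 1 C=O (running total 5).
CH2CONHCH2: amide, 1 C=O (running total 6).
CH2CONHCH2: amide, 1 C=O (running total 7).
CH(OCOCH3): ester, 1 C=O (running total 8).
CH(OCOCH3): ester, 1 C=O (running total 9).

9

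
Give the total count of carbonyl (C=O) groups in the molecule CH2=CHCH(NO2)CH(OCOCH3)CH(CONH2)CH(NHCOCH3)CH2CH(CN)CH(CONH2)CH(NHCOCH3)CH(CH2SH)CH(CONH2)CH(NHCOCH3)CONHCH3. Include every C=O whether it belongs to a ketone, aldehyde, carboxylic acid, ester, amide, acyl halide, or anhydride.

8

CH(OCOCH3): ester, 1 C=O (running total 1).
CH(CONH2): amide, 1 C=O (running total 2).
CH(NHCOCH3): amide, 1 C=O (running total 3).
CH(CONH2): amide, 1 C=O (running total 4).
CH(NHCOCH3): amide, 1 C=O (running total 5).
CH(CONH2): amide, 1 C=O (running total 6).
CH(NHCOCH3): amide, 1 C=O (running total 7).
CONHCH3: amide, 1 C=O (running total 8).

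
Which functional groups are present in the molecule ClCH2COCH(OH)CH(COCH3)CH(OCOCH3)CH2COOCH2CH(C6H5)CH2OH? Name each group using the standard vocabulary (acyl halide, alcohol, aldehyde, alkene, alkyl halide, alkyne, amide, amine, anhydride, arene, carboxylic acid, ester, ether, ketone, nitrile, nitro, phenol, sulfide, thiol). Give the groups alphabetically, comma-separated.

alcohol, alkyl halide, arene, ester, ketone

Taking each segment in turn:
  ClCH2: halogen on an sp³ carbon → alkyl halide.
  CO: –C(=O)– with carbon on both sides → ketone.
  CH(OH): –OH on an sp³ carbon → alcohol (secondary).
  CH(COCH3): pendant –COCH3: carbonyl C bonded to two carbons → ketone.
  CH(OCOCH3): pendant –OC(=O)CH3: an acyloxy group → ester.
  CH2COOCH2: –C(=O)–O–C with C on the carbonyl side → ester.
  CH(C6H5): pendant –C6H5: benzene ring → arene.
  CH2OH: –OH on an sp³ carbon → alcohol.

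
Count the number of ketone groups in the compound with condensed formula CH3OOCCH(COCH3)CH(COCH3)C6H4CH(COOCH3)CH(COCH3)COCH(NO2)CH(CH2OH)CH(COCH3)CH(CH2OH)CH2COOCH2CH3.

5

Reading the structure from left to right:
  CH3OOC: CH3O–C(=O)–: carbonyl C bonded to C and to –OCH3 → ester (not ketone + ether).
  CH(COCH3): pendant –COCH3: carbonyl C bonded to two carbons → ketone.
  CH(COCH3): pendant –COCH3: carbonyl C bonded to two carbons → ketone.
  C6H4: para-disubstituted benzene ring → arene.
  CH(COOCH3): pendant –COOCH3: carbonyl C bonded to C and –OCH3 → ester.
  CH(COCH3): pendant –COCH3: carbonyl C bonded to two carbons → ketone.
  CO: –C(=O)– with carbon on both sides → ketone.
  CH(NO2): –NO2 on an sp³ carbon → nitro (the N=O is not a carbonyl).
  CH(CH2OH): pendant –CH2OH on an sp³ backbone C → alcohol.
  CH(COCH3): pendant –COCH3: carbonyl C bonded to two carbons → ketone.
  CH(CH2OH): pendant –CH2OH on an sp³ backbone C → alcohol.
  COOCH2CH3: –C(=O)OCH2CH3: carbonyl C bonded to C and to –OEt → ester.
Ketone appears at: CH(COCH3), CH(COCH3), CH(COCH3), CO, CH(COCH3) → 5.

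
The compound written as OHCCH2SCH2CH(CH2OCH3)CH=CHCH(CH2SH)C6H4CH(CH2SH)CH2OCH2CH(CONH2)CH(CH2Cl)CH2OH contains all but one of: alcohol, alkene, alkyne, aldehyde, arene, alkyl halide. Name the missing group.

alcohol: present (CH2OH — –OH on an sp³ carbon → alcohol).
alkyl halide: present (CH(CH2Cl) — pendant –CH2X: halogen on sp³ carbon → alkyl halide).
aldehyde: present (OHC — terminal –CHO: carbonyl C bonded to H and C → aldehyde).
alkene: present (CH=CH — C=C double bond → alkene).
arene: present (C6H4 — para-disubstituted benzene ring → arene).
alkyne: no segment matches this pattern.

alkyne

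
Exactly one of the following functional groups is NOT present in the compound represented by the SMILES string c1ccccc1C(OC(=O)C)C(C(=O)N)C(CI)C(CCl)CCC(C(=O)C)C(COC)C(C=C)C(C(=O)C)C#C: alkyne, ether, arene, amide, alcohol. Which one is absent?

alcohol

alkyne: present (C≡CH — C≡C triple bond → alkyne).
amide: present (CH(CONH2) — pendant –CONH2: carbonyl C bonded to C and N → amide).
arene: present (C6H5 — C6H5– phenyl ring → arene).
ether: present (CH(CH2OCH3) — pendant –CH2OCH3: C–O–C linkage → ether).
alcohol: no segment matches this pattern.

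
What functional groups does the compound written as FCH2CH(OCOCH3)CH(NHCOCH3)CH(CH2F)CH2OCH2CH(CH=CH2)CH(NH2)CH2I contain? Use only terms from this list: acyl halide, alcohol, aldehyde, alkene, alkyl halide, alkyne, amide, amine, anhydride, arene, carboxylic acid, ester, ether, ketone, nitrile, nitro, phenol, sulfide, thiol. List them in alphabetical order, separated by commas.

Reading the structure from left to right:
  FCH2: halogen on an sp³ carbon → alkyl halide.
  CH(OCOCH3): pendant –OC(=O)CH3: an acyloxy group → ester.
  CH(NHCOCH3): pendant –NHC(=O)CH3: N bonded to a carbonyl → amide (not amine).
  CH(CH2F): pendant –CH2X: halogen on sp³ carbon → alkyl halide.
  CH2OCH2: C–O–C with sp³ carbons on both sides and no adjacent C=O → ether.
  CH(CH=CH2): pendant –CH=CH2: C=C double bond → alkene.
  CH(NH2): –NH2 on an sp³ carbon with no adjacent C=O → amine.
  CH2I: halogen on an sp³ carbon → alkyl halide.

alkene, alkyl halide, amide, amine, ester, ether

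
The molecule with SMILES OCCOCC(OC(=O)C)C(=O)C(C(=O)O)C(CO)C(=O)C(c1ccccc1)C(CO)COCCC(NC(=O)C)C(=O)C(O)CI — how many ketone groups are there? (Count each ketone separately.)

3

HO– on an sp³ carbon → alcohol.
C–O–C with sp³ carbons on both sides and no adjacent C=O → ether.
pendant –OC(=O)CH3: an acyloxy group → ester.
–C(=O)– with carbon on both sides → ketone.
pendant –COOH: carbonyl C bonded to C and –OH → carboxylic acid.
pendant –CH2OH on an sp³ backbone C → alcohol.
–C(=O)– with carbon on both sides → ketone.
pendant –C6H5: benzene ring → arene.
pendant –CH2OH on an sp³ backbone C → alcohol.
C–O–C with sp³ carbons on both sides and no adjacent C=O → ether.
pendant –NHC(=O)CH3: N bonded to a carbonyl → amide (not amine).
–C(=O)– with carbon on both sides → ketone.
–OH on an sp³ carbon → alcohol (secondary).
halogen on an sp³ carbon → alkyl halide.
Ketone appears at: CO, CO, CO → 3.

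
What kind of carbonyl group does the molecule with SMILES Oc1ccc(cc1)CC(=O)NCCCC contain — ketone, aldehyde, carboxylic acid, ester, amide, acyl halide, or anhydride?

amide

The carbonyl is in the CH2CONHCH2 segment: –C(=O)–N– linkage → amide (the N is not an amine).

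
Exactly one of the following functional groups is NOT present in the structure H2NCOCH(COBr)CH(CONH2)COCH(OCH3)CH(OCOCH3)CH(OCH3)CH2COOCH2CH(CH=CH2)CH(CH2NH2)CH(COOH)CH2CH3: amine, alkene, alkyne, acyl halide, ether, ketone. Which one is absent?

alkyne

amine: present (CH(CH2NH2) — pendant –CH2NH2: N on sp³ C, no adjacent C=O → amine).
alkene: present (CH(CH=CH2) — pendant –CH=CH2: C=C double bond → alkene).
acyl halide: present (CH(COBr) — pendant –C(=O)X: carbonyl C bonded to C and halogen → acyl halide).
ketone: present (CO — –C(=O)– with carbon on both sides → ketone).
ether: present (CH(OCH3) — pendant –OCH3: C–O–C with sp³ C, no adjacent C=O → ether).
alkyne: no segment matches this pattern.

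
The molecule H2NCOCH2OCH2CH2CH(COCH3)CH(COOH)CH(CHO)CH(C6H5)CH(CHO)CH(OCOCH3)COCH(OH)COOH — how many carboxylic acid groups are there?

Taking each segment in turn:
  H2NCO: –C(=O)NH2: carbonyl C bonded to C and to N → amide (the N is not a separate amine).
  CH2OCH2: C–O–C with sp³ carbons on both sides and no adjacent C=O → ether.
  CH(COCH3): pendant –COCH3: carbonyl C bonded to two carbons → ketone.
  CH(COOH): pendant –COOH: carbonyl C bonded to C and –OH → carboxylic acid.
  CH(CHO): pendant –CHO: carbonyl C bonded to C and H → aldehyde.
  CH(C6H5): pendant –C6H5: benzene ring → arene.
  CH(CHO): pendant –CHO: carbonyl C bonded to C and H → aldehyde.
  CH(OCOCH3): pendant –OC(=O)CH3: an acyloxy group → ester.
  CO: –C(=O)– with carbon on both sides → ketone.
  CH(OH): –OH on an sp³ carbon → alcohol (secondary).
  COOH: –COOH: carbonyl C bonded to –OH and C → carboxylic acid (the –OH is not a separate alcohol).
Carboxylic acid appears at: CH(COOH), COOH → 2.

2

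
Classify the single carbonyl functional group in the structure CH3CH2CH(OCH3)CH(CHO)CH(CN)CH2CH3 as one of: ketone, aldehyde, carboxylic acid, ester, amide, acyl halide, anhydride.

aldehyde

The carbonyl is in the CH(CHO) segment: pendant –CHO: carbonyl C bonded to C and H → aldehyde.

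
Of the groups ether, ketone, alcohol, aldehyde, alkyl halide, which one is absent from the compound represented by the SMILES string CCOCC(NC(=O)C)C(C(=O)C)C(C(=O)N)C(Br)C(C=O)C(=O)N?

ether: present (CH2OCH2 — C–O–C with sp³ carbons on both sides and no adjacent C=O → ether).
alkyl halide: present (CH(Br) — halogen on an sp³ carbon → alkyl halide).
ketone: present (CH(COCH3) — pendant –COCH3: carbonyl C bonded to two carbons → ketone).
aldehyde: present (CH(CHO) — pendant –CHO: carbonyl C bonded to C and H → aldehyde).
alcohol: no segment matches this pattern.

alcohol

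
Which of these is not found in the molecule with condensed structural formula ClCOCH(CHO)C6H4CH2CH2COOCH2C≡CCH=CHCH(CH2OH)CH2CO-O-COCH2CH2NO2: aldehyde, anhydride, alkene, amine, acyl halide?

acyl halide: present (ClCO — –C(=O)Cl: carbonyl C bonded to C and to a halogen → acyl halide (not alkyl halide)).
alkene: present (CH=CH — C=C double bond → alkene).
anhydride: present (CH2CO-O-COCH2 — two acyl groups sharing one oxygen, –C(=O)–O–C(=O)– → anhydride).
aldehyde: present (CH(CHO) — pendant –CHO: carbonyl C bonded to C and H → aldehyde).
amine: no segment matches this pattern.

amine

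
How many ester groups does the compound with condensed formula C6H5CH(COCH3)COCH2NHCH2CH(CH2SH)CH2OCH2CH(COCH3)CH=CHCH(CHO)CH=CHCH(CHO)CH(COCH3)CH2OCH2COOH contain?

0

Taking each segment in turn:
  C6H5: C6H5– phenyl ring → arene.
  CH(COCH3): pendant –COCH3: carbonyl C bonded to two carbons → ketone.
  CO: –C(=O)– with carbon on both sides → ketone.
  CH2NHCH2: C–N–C with sp³ carbons and no adjacent C=O → amine (secondary).
  CH(CH2SH): pendant –CH2SH → thiol.
  CH2OCH2: C–O–C with sp³ carbons on both sides and no adjacent C=O → ether.
  CH(COCH3): pendant –COCH3: carbonyl C bonded to two carbons → ketone.
  CH=CH: C=C double bond → alkene.
  CH(CHO): pendant –CHO: carbonyl C bonded to C and H → aldehyde.
  CH=CH: C=C double bond → alkene.
  CH(CHO): pendant –CHO: carbonyl C bonded to C and H → aldehyde.
  CH(COCH3): pendant –COCH3: carbonyl C bonded to two carbons → ketone.
  CH2OCH2: C–O–C with sp³ carbons on both sides and no adjacent C=O → ether.
  COOH: –COOH: carbonyl C bonded to –OH and C → carboxylic acid (the –OH is not a separate alcohol).
No segment is a ester: CH(COCH3) is ketone, not ester; CO is ketone, not ester; CH2OCH2 is ether, not ester. → 0.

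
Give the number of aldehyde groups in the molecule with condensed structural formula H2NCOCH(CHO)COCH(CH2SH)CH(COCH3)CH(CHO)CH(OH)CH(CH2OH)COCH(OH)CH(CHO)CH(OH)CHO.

4

Reading the structure from left to right:
  H2NCO: –C(=O)NH2: carbonyl C bonded to C and to N → amide (the N is not a separate amine).
  CH(CHO): pendant –CHO: carbonyl C bonded to C and H → aldehyde.
  CO: –C(=O)– with carbon on both sides → ketone.
  CH(CH2SH): pendant –CH2SH → thiol.
  CH(COCH3): pendant –COCH3: carbonyl C bonded to two carbons → ketone.
  CH(CHO): pendant –CHO: carbonyl C bonded to C and H → aldehyde.
  CH(OH): –OH on an sp³ carbon → alcohol (secondary).
  CH(CH2OH): pendant –CH2OH on an sp³ backbone C → alcohol.
  CO: –C(=O)– with carbon on both sides → ketone.
  CH(OH): –OH on an sp³ carbon → alcohol (secondary).
  CH(CHO): pendant –CHO: carbonyl C bonded to C and H → aldehyde.
  CH(OH): –OH on an sp³ carbon → alcohol (secondary).
  CHO: terminal –CHO: carbonyl C bonded to H and C → aldehyde.
Aldehyde appears at: CH(CHO), CH(CHO), CH(CHO), CHO → 4.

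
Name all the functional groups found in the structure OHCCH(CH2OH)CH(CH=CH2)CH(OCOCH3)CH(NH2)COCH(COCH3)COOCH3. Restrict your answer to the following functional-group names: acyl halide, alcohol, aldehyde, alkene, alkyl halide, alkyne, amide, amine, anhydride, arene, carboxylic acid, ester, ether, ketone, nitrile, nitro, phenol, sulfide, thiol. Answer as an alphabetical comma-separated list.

alcohol, aldehyde, alkene, amine, ester, ketone

Working along the chain:
  OHC: terminal –CHO: carbonyl C bonded to H and C → aldehyde.
  CH(CH2OH): pendant –CH2OH on an sp³ backbone C → alcohol.
  CH(CH=CH2): pendant –CH=CH2: C=C double bond → alkene.
  CH(OCOCH3): pendant –OC(=O)CH3: an acyloxy group → ester.
  CH(NH2): –NH2 on an sp³ carbon with no adjacent C=O → amine.
  CO: –C(=O)– with carbon on both sides → ketone.
  CH(COCH3): pendant –COCH3: carbonyl C bonded to two carbons → ketone.
  COOCH3: –C(=O)OCH3: carbonyl C bonded to C and to –OCH3 → ester (not ketone + ether).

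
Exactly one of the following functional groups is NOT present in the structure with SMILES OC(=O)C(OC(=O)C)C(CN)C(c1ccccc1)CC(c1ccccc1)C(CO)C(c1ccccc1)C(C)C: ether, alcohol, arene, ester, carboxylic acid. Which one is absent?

ether

arene: present (CH(C6H5) — pendant –C6H5: benzene ring → arene).
carboxylic acid: present (HOOC — –COOH: carbonyl C bonded to –OH and C → carboxylic acid (the –OH is not a separate alcohol)).
ester: present (CH(OCOCH3) — pendant –OC(=O)CH3: an acyloxy group → ester).
alcohol: present (CH(CH2OH) — pendant –CH2OH on an sp³ backbone C → alcohol).
ether: absent. In CH(OCOCH3), the C–O–C oxygen is adjacent to a C=O, so it belongs to an ester, not an ether.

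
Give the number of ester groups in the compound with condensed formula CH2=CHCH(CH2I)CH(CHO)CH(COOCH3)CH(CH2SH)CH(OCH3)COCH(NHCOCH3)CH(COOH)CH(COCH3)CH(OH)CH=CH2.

Working along the chain:
  CH2=CH: C=C double bond → alkene.
  CH(CH2I): pendant –CH2X: halogen on sp³ carbon → alkyl halide.
  CH(CHO): pendant –CHO: carbonyl C bonded to C and H → aldehyde.
  CH(COOCH3): pendant –COOCH3: carbonyl C bonded to C and –OCH3 → ester.
  CH(CH2SH): pendant –CH2SH → thiol.
  CH(OCH3): pendant –OCH3: C–O–C with sp³ C, no adjacent C=O → ether.
  CO: –C(=O)– with carbon on both sides → ketone.
  CH(NHCOCH3): pendant –NHC(=O)CH3: N bonded to a carbonyl → amide (not amine).
  CH(COOH): pendant –COOH: carbonyl C bonded to C and –OH → carboxylic acid.
  CH(COCH3): pendant –COCH3: carbonyl C bonded to two carbons → ketone.
  CH(OH): –OH on an sp³ carbon → alcohol (secondary).
  CH=CH2: C=C double bond → alkene.
Ester appears at: CH(COOCH3) → 1.

1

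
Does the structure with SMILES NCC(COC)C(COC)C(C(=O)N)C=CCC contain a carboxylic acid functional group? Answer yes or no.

Taking each segment in turn:
  H2NCH2: –NH2 on an sp³ carbon with no adjacent C=O → amine.
  CH(CH2OCH3): pendant –CH2OCH3: C–O–C linkage → ether.
  CH(CH2OCH3): pendant –CH2OCH3: C–O–C linkage → ether.
  CH(CONH2): pendant –CONH2: carbonyl C bonded to C and N → amide.
  CH=CH: C=C double bond → alkene.
In CH(CONH2), the carbonyl is bonded to nitrogen, not to –OH; that is an amide.
The groups actually present are: alkene, amide, amine, ether.

no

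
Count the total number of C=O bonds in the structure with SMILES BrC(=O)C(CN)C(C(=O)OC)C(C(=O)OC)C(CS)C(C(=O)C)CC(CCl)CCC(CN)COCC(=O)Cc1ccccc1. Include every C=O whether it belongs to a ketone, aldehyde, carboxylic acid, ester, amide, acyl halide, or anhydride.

BrCO: acyl halide, 1 C=O (running total 1).
CH(COOCH3): ester, 1 C=O (running total 2).
CH(COOCH3): ester, 1 C=O (running total 3).
CH(COCH3): ketone, 1 C=O (running total 4).
CO: ketone, 1 C=O (running total 5).

5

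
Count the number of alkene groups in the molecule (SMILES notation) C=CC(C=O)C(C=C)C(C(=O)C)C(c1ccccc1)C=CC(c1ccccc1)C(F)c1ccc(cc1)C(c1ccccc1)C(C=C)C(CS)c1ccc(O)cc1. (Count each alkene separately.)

C=C double bond → alkene.
pendant –CHO: carbonyl C bonded to C and H → aldehyde.
pendant –CH=CH2: C=C double bond → alkene.
pendant –COCH3: carbonyl C bonded to two carbons → ketone.
pendant –C6H5: benzene ring → arene.
C=C double bond → alkene.
pendant –C6H5: benzene ring → arene.
halogen on an sp³ carbon → alkyl halide.
para-disubstituted benzene ring → arene.
pendant –C6H5: benzene ring → arene.
pendant –CH=CH2: C=C double bond → alkene.
pendant –CH2SH → thiol.
–OH attached directly to an aromatic ring → phenol (not alcohol); the ring itself is an arene.
Alkene appears at: CH2=CH, CH(CH=CH2), CH=CH, CH(CH=CH2) → 4.

4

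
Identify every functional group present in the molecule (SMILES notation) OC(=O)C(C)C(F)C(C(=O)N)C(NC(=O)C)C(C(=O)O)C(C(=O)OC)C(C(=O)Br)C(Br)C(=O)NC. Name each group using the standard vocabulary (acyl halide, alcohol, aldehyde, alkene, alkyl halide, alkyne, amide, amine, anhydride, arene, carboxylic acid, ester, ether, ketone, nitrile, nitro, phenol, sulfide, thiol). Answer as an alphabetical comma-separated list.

acyl halide, alkyl halide, amide, carboxylic acid, ester

Working along the chain:
  HOOC: –COOH: carbonyl C bonded to –OH and C → carboxylic acid (the –OH is not a separate alcohol).
  CH(F): halogen on an sp³ carbon → alkyl halide.
  CH(CONH2): pendant –CONH2: carbonyl C bonded to C and N → amide.
  CH(NHCOCH3): pendant –NHC(=O)CH3: N bonded to a carbonyl → amide (not amine).
  CH(COOH): pendant –COOH: carbonyl C bonded to C and –OH → carboxylic acid.
  CH(COOCH3): pendant –COOCH3: carbonyl C bonded to C and –OCH3 → ester.
  CH(COBr): pendant –C(=O)X: carbonyl C bonded to C and halogen → acyl halide.
  CH(Br): halogen on an sp³ carbon → alkyl halide.
  CONHCH3: –C(=O)NHCH3: carbonyl C bonded to C and to N → amide (the N is not an amine).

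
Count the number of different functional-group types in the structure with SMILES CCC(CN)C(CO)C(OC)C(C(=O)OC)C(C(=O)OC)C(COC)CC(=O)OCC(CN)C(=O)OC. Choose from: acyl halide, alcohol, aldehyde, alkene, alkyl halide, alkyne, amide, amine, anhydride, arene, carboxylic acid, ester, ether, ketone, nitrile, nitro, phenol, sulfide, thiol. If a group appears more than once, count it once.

4

Reading the structure from left to right:
  CH(CH2NH2): pendant –CH2NH2: N on sp³ C, no adjacent C=O → amine.
  CH(CH2OH): pendant –CH2OH on an sp³ backbone C → alcohol.
  CH(OCH3): pendant –OCH3: C–O–C with sp³ C, no adjacent C=O → ether.
  CH(COOCH3): pendant –COOCH3: carbonyl C bonded to C and –OCH3 → ester.
  CH(COOCH3): pendant –COOCH3: carbonyl C bonded to C and –OCH3 → ester.
  CH(CH2OCH3): pendant –CH2OCH3: C–O–C linkage → ether.
  CH2COOCH2: –C(=O)–O–C with C on the carbonyl side → ester.
  CH(CH2NH2): pendant –CH2NH2: N on sp³ C, no adjacent C=O → amine.
  COOCH3: –C(=O)OCH3: carbonyl C bonded to C and to –OCH3 → ester (not ketone + ether).
Distinct types present: alcohol, amine, ester, ether.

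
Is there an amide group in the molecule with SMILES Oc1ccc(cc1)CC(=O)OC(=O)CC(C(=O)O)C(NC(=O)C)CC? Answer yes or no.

yes

–OH attached directly to an aromatic ring → phenol (not alcohol); the ring itself is an arene.
two acyl groups sharing one oxygen, –C(=O)–O–C(=O)– → anhydride.
pendant –COOH: carbonyl C bonded to C and –OH → carboxylic acid.
pendant –NHC(=O)CH3: N bonded to a carbonyl → amide (not amine).
The CH(NHCOCH3) segment supplies the amide: pendant –NHC(=O)CH3: N bonded to a carbonyl → amide (not amine).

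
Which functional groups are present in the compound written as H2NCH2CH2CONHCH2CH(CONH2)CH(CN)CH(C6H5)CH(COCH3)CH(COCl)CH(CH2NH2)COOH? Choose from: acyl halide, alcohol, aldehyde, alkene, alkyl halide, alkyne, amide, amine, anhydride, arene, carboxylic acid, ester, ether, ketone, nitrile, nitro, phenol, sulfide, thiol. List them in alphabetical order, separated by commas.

Taking each segment in turn:
  H2NCH2: –NH2 on an sp³ carbon with no adjacent C=O → amine.
  CH2CONHCH2: –C(=O)–N– linkage → amide (the N is not an amine).
  CH(CONH2): pendant –CONH2: carbonyl C bonded to C and N → amide.
  CH(CN): pendant –C≡N: nitrile.
  CH(C6H5): pendant –C6H5: benzene ring → arene.
  CH(COCH3): pendant –COCH3: carbonyl C bonded to two carbons → ketone.
  CH(COCl): pendant –C(=O)X: carbonyl C bonded to C and halogen → acyl halide.
  CH(CH2NH2): pendant –CH2NH2: N on sp³ C, no adjacent C=O → amine.
  COOH: –COOH: carbonyl C bonded to –OH and C → carboxylic acid (the –OH is not a separate alcohol).

acyl halide, amide, amine, arene, carboxylic acid, ketone, nitrile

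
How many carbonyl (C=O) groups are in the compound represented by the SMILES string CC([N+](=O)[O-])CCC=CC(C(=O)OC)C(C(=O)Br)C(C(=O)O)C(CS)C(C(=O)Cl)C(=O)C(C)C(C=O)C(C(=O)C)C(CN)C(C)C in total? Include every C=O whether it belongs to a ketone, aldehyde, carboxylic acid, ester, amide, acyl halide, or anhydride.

7

CH(COOCH3): ester, 1 C=O (running total 1).
CH(COBr): acyl halide, 1 C=O (running total 2).
CH(COOH): carboxylic acid, 1 C=O (running total 3).
CH(COCl): acyl halide, 1 C=O (running total 4).
CO: ketone, 1 C=O (running total 5).
CH(CHO): aldehyde, 1 C=O (running total 6).
CH(COCH3): ketone, 1 C=O (running total 7).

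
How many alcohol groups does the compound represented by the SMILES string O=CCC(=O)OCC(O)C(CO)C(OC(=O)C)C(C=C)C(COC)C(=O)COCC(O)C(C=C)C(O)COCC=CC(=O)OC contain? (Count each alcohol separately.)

4

Taking each segment in turn:
  OHC: terminal –CHO: carbonyl C bonded to H and C → aldehyde.
  CH2COOCH2: –C(=O)–O–C with C on the carbonyl side → ester.
  CH(OH): –OH on an sp³ carbon → alcohol (secondary).
  CH(CH2OH): pendant –CH2OH on an sp³ backbone C → alcohol.
  CH(OCOCH3): pendant –OC(=O)CH3: an acyloxy group → ester.
  CH(CH=CH2): pendant –CH=CH2: C=C double bond → alkene.
  CH(CH2OCH3): pendant –CH2OCH3: C–O–C linkage → ether.
  CO: –C(=O)– with carbon on both sides → ketone.
  CH2OCH2: C–O–C with sp³ carbons on both sides and no adjacent C=O → ether.
  CH(OH): –OH on an sp³ carbon → alcohol (secondary).
  CH(CH=CH2): pendant –CH=CH2: C=C double bond → alkene.
  CH(OH): –OH on an sp³ carbon → alcohol (secondary).
  CH2OCH2: C–O–C with sp³ carbons on both sides and no adjacent C=O → ether.
  CH=CH: C=C double bond → alkene.
  COOCH3: –C(=O)OCH3: carbonyl C bonded to C and to –OCH3 → ester (not ketone + ether).
Alcohol appears at: CH(OH), CH(CH2OH), CH(OH), CH(OH) → 4.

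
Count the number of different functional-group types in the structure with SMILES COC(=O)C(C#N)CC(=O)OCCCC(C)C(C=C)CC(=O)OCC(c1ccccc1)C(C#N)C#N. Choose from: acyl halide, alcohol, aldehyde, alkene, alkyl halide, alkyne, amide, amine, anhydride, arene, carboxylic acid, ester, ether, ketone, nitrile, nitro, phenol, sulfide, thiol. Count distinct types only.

4

Taking each segment in turn:
  CH3OOC: CH3O–C(=O)–: carbonyl C bonded to C and to –OCH3 → ester (not ketone + ether).
  CH(CN): pendant –C≡N: nitrile.
  CH2COOCH2: –C(=O)–O–C with C on the carbonyl side → ester.
  CH(CH=CH2): pendant –CH=CH2: C=C double bond → alkene.
  CH2COOCH2: –C(=O)–O–C with C on the carbonyl side → ester.
  CH(C6H5): pendant –C6H5: benzene ring → arene.
  CH(CN): pendant –C≡N: nitrile.
  CN: –C≡N: carbon triple-bonded to nitrogen → nitrile.
Distinct types present: alkene, arene, ester, nitrile.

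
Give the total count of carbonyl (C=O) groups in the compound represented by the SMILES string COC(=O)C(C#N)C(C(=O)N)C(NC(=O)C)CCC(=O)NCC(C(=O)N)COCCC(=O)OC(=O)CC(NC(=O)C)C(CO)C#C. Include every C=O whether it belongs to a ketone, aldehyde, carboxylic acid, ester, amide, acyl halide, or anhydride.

8

CH3OOC: ester, 1 C=O (running total 1).
CH(CONH2): amide, 1 C=O (running total 2).
CH(NHCOCH3): amide, 1 C=O (running total 3).
CH2CONHCH2: amide, 1 C=O (running total 4).
CH(CONH2): amide, 1 C=O (running total 5).
CH2CO-O-COCH2: anhydride, 2 C=O (running total 7).
CH(NHCOCH3): amide, 1 C=O (running total 8).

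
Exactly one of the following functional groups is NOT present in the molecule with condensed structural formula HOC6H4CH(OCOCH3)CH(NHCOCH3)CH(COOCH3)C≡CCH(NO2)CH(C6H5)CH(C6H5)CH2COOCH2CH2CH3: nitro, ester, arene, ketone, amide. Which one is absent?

ketone

ester: present (CH(OCOCH3) — pendant –OC(=O)CH3: an acyloxy group → ester).
amide: present (CH(NHCOCH3) — pendant –NHC(=O)CH3: N bonded to a carbonyl → amide (not amine)).
nitro: present (CH(NO2) — –NO2 on an sp³ carbon → nitro (the N=O is not a carbonyl)).
arene: present (HOC6H4 — –OH attached directly to an aromatic ring → phenol (not alcohol); the ring itself is an arene).
ketone: absent. In each of CH(OCOCH3), CH(COOCH3) and CH2COOCH2, the C=O is bonded to an –O–C group, which defines an ester, not a ketone. In CH(NHCOCH3), the C=O is bonded to nitrogen, which defines an amide, not a ketone.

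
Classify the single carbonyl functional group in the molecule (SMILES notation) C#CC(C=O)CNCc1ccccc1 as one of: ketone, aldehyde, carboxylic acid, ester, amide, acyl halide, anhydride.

The carbonyl is in the CH(CHO) segment: pendant –CHO: carbonyl C bonded to C and H → aldehyde.

aldehyde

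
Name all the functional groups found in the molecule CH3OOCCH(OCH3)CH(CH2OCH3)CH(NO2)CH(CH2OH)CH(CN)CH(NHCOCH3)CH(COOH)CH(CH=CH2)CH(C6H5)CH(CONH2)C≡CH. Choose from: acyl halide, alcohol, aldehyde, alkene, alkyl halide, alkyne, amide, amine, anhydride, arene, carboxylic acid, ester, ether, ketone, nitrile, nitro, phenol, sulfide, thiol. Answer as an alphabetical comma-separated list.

Reading the structure from left to right:
  CH3OOC: CH3O–C(=O)–: carbonyl C bonded to C and to –OCH3 → ester (not ketone + ether).
  CH(OCH3): pendant –OCH3: C–O–C with sp³ C, no adjacent C=O → ether.
  CH(CH2OCH3): pendant –CH2OCH3: C–O–C linkage → ether.
  CH(NO2): –NO2 on an sp³ carbon → nitro (the N=O is not a carbonyl).
  CH(CH2OH): pendant –CH2OH on an sp³ backbone C → alcohol.
  CH(CN): pendant –C≡N: nitrile.
  CH(NHCOCH3): pendant –NHC(=O)CH3: N bonded to a carbonyl → amide (not amine).
  CH(COOH): pendant –COOH: carbonyl C bonded to C and –OH → carboxylic acid.
  CH(CH=CH2): pendant –CH=CH2: C=C double bond → alkene.
  CH(C6H5): pendant –C6H5: benzene ring → arene.
  CH(CONH2): pendant –CONH2: carbonyl C bonded to C and N → amide.
  C≡CH: C≡C triple bond → alkyne.

alcohol, alkene, alkyne, amide, arene, carboxylic acid, ester, ether, nitrile, nitro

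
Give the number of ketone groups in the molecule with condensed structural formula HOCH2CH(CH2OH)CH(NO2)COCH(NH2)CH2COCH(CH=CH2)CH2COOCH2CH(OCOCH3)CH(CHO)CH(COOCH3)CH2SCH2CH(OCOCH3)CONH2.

Taking each segment in turn:
  HOCH2: HO– on an sp³ carbon → alcohol.
  CH(CH2OH): pendant –CH2OH on an sp³ backbone C → alcohol.
  CH(NO2): –NO2 on an sp³ carbon → nitro (the N=O is not a carbonyl).
  CO: –C(=O)– with carbon on both sides → ketone.
  CH(NH2): –NH2 on an sp³ carbon with no adjacent C=O → amine.
  CO: –C(=O)– with carbon on both sides → ketone.
  CH(CH=CH2): pendant –CH=CH2: C=C double bond → alkene.
  CH2COOCH2: –C(=O)–O–C with C on the carbonyl side → ester.
  CH(OCOCH3): pendant –OC(=O)CH3: an acyloxy group → ester.
  CH(CHO): pendant –CHO: carbonyl C bonded to C and H → aldehyde.
  CH(COOCH3): pendant –COOCH3: carbonyl C bonded to C and –OCH3 → ester.
  CH2SCH2: C–S–C linkage → sulfide (thioether).
  CH(OCOCH3): pendant –OC(=O)CH3: an acyloxy group → ester.
  CONH2: –C(=O)NH2: carbonyl C bonded to C and to N → amide (the N is not a separate amine).
Ketone appears at: CO, CO → 2.

2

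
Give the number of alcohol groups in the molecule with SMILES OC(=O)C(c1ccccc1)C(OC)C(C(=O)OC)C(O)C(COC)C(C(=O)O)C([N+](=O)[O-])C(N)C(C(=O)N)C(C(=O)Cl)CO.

2

Taking each segment in turn:
  HOOC: –COOH: carbonyl C bonded to –OH and C → carboxylic acid (the –OH is not a separate alcohol).
  CH(C6H5): pendant –C6H5: benzene ring → arene.
  CH(OCH3): pendant –OCH3: C–O–C with sp³ C, no adjacent C=O → ether.
  CH(COOCH3): pendant –COOCH3: carbonyl C bonded to C and –OCH3 → ester.
  CH(OH): –OH on an sp³ carbon → alcohol (secondary).
  CH(CH2OCH3): pendant –CH2OCH3: C–O–C linkage → ether.
  CH(COOH): pendant –COOH: carbonyl C bonded to C and –OH → carboxylic acid.
  CH(NO2): –NO2 on an sp³ carbon → nitro (the N=O is not a carbonyl).
  CH(NH2): –NH2 on an sp³ carbon with no adjacent C=O → amine.
  CH(CONH2): pendant –CONH2: carbonyl C bonded to C and N → amide.
  CH(COCl): pendant –C(=O)X: carbonyl C bonded to C and halogen → acyl halide.
  CH2OH: –OH on an sp³ carbon → alcohol.
Alcohol appears at: CH(OH), CH2OH → 2.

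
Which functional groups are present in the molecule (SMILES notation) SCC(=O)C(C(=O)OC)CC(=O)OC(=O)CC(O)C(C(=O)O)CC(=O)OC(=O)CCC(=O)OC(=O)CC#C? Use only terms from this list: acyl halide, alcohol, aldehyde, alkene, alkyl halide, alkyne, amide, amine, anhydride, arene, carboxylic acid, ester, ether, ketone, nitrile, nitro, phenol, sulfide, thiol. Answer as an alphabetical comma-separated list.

alcohol, alkyne, anhydride, carboxylic acid, ester, ketone, thiol

Taking each segment in turn:
  HSCH2: –SH on an sp³ carbon → thiol.
  CO: –C(=O)– with carbon on both sides → ketone.
  CH(COOCH3): pendant –COOCH3: carbonyl C bonded to C and –OCH3 → ester.
  CH2CO-O-COCH2: two acyl groups sharing one oxygen, –C(=O)–O–C(=O)– → anhydride.
  CH(OH): –OH on an sp³ carbon → alcohol (secondary).
  CH(COOH): pendant –COOH: carbonyl C bonded to C and –OH → carboxylic acid.
  CH2CO-O-COCH2: two acyl groups sharing one oxygen, –C(=O)–O–C(=O)– → anhydride.
  CH2CO-O-COCH2: two acyl groups sharing one oxygen, –C(=O)–O–C(=O)– → anhydride.
  C≡CH: C≡C triple bond → alkyne.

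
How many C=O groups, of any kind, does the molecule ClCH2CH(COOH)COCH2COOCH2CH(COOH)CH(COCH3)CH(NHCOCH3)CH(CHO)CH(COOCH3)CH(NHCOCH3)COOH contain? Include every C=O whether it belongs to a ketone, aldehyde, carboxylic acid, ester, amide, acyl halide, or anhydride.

10

CH(COOH): carboxylic acid, 1 C=O (running total 1).
CO: ketone, 1 C=O (running total 2).
CH2COOCH2: ester, 1 C=O (running total 3).
CH(COOH): carboxylic acid, 1 C=O (running total 4).
CH(COCH3): ketone, 1 C=O (running total 5).
CH(NHCOCH3): amide, 1 C=O (running total 6).
CH(CHO): aldehyde, 1 C=O (running total 7).
CH(COOCH3): ester, 1 C=O (running total 8).
CH(NHCOCH3): amide, 1 C=O (running total 9).
COOH: carboxylic acid, 1 C=O (running total 10).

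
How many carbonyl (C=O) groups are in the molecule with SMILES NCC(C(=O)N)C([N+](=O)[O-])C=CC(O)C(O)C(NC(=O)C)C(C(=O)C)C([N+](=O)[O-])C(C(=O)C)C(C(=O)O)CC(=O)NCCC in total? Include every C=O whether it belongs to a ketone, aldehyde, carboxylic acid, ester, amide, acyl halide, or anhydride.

CH(CONH2): amide, 1 C=O (running total 1).
CH(NHCOCH3): amide, 1 C=O (running total 2).
CH(COCH3): ketone, 1 C=O (running total 3).
CH(COCH3): ketone, 1 C=O (running total 4).
CH(COOH): carboxylic acid, 1 C=O (running total 5).
CH2CONHCH2: amide, 1 C=O (running total 6).

6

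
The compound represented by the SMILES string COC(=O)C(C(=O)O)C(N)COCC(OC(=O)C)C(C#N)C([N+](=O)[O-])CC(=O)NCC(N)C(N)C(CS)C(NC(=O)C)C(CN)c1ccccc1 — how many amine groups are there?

CH3O–C(=O)–: carbonyl C bonded to C and to –OCH3 → ester (not ketone + ether).
pendant –COOH: carbonyl C bonded to C and –OH → carboxylic acid.
–NH2 on an sp³ carbon with no adjacent C=O → amine.
C–O–C with sp³ carbons on both sides and no adjacent C=O → ether.
pendant –OC(=O)CH3: an acyloxy group → ester.
pendant –C≡N: nitrile.
–NO2 on an sp³ carbon → nitro (the N=O is not a carbonyl).
–C(=O)–N– linkage → amide (the N is not an amine).
–NH2 on an sp³ carbon with no adjacent C=O → amine.
–NH2 on an sp³ carbon with no adjacent C=O → amine.
pendant –CH2SH → thiol.
pendant –NHC(=O)CH3: N bonded to a carbonyl → amide (not amine).
pendant –CH2NH2: N on sp³ C, no adjacent C=O → amine.
–C6H5 phenyl ring → arene.
Amine appears at: CH(NH2), CH(NH2), CH(NH2), CH(CH2NH2) → 4.

4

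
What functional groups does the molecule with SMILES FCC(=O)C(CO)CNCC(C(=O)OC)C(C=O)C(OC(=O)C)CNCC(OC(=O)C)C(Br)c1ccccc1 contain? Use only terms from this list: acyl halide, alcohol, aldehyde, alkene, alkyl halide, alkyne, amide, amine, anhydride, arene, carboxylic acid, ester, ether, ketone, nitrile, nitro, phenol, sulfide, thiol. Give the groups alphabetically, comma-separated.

Reading the structure from left to right:
  FCH2: halogen on an sp³ carbon → alkyl halide.
  CO: –C(=O)– with carbon on both sides → ketone.
  CH(CH2OH): pendant –CH2OH on an sp³ backbone C → alcohol.
  CH2NHCH2: C–N–C with sp³ carbons and no adjacent C=O → amine (secondary).
  CH(COOCH3): pendant –COOCH3: carbonyl C bonded to C and –OCH3 → ester.
  CH(CHO): pendant –CHO: carbonyl C bonded to C and H → aldehyde.
  CH(OCOCH3): pendant –OC(=O)CH3: an acyloxy group → ester.
  CH2NHCH2: C–N–C with sp³ carbons and no adjacent C=O → amine (secondary).
  CH(OCOCH3): pendant –OC(=O)CH3: an acyloxy group → ester.
  CH(Br): halogen on an sp³ carbon → alkyl halide.
  C6H5: –C6H5 phenyl ring → arene.

alcohol, aldehyde, alkyl halide, amine, arene, ester, ketone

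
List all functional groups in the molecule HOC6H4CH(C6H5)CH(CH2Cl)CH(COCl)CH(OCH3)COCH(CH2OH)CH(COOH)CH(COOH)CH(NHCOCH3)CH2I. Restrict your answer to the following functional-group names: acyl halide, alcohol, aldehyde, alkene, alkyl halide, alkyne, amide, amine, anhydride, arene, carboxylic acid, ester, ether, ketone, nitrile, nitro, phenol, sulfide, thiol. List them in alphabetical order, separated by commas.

acyl halide, alcohol, alkyl halide, amide, arene, carboxylic acid, ether, ketone, phenol

Taking each segment in turn:
  HOC6H4: –OH attached directly to an aromatic ring → phenol (not alcohol); the ring itself is an arene.
  CH(C6H5): pendant –C6H5: benzene ring → arene.
  CH(CH2Cl): pendant –CH2X: halogen on sp³ carbon → alkyl halide.
  CH(COCl): pendant –C(=O)X: carbonyl C bonded to C and halogen → acyl halide.
  CH(OCH3): pendant –OCH3: C–O–C with sp³ C, no adjacent C=O → ether.
  CO: –C(=O)– with carbon on both sides → ketone.
  CH(CH2OH): pendant –CH2OH on an sp³ backbone C → alcohol.
  CH(COOH): pendant –COOH: carbonyl C bonded to C and –OH → carboxylic acid.
  CH(COOH): pendant –COOH: carbonyl C bonded to C and –OH → carboxylic acid.
  CH(NHCOCH3): pendant –NHC(=O)CH3: N bonded to a carbonyl → amide (not amine).
  CH2I: halogen on an sp³ carbon → alkyl halide.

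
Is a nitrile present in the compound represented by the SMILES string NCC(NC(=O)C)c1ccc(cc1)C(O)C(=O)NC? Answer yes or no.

Working along the chain:
  H2NCH2: –NH2 on an sp³ carbon with no adjacent C=O → amine.
  CH(NHCOCH3): pendant –NHC(=O)CH3: N bonded to a carbonyl → amide (not amine).
  C6H4: para-disubstituted benzene ring → arene.
  CH(OH): –OH on an sp³ carbon → alcohol (secondary).
  CONHCH3: –C(=O)NHCH3: carbonyl C bonded to C and to N → amide (the N is not an amine).
The groups actually present are: alcohol, amide, amine, arene.

no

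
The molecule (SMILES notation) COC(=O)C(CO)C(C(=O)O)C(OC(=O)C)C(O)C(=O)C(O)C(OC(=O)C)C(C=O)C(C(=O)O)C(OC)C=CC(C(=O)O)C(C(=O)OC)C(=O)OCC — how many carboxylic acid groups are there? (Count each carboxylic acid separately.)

CH3O–C(=O)–: carbonyl C bonded to C and to –OCH3 → ester (not ketone + ether).
pendant –CH2OH on an sp³ backbone C → alcohol.
pendant –COOH: carbonyl C bonded to C and –OH → carboxylic acid.
pendant –OC(=O)CH3: an acyloxy group → ester.
–OH on an sp³ carbon → alcohol (secondary).
–C(=O)– with carbon on both sides → ketone.
–OH on an sp³ carbon → alcohol (secondary).
pendant –OC(=O)CH3: an acyloxy group → ester.
pendant –CHO: carbonyl C bonded to C and H → aldehyde.
pendant –COOH: carbonyl C bonded to C and –OH → carboxylic acid.
pendant –OCH3: C–O–C with sp³ C, no adjacent C=O → ether.
C=C double bond → alkene.
pendant –COOH: carbonyl C bonded to C and –OH → carboxylic acid.
pendant –COOCH3: carbonyl C bonded to C and –OCH3 → ester.
–C(=O)OCH2CH3: carbonyl C bonded to C and to –OEt → ester.
Carboxylic acid appears at: CH(COOH), CH(COOH), CH(COOH) → 3.

3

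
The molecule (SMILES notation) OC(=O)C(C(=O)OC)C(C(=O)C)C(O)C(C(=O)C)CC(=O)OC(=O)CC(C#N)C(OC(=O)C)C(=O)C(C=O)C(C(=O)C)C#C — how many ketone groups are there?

Reading the structure from left to right:
  HOOC: –COOH: carbonyl C bonded to –OH and C → carboxylic acid (the –OH is not a separate alcohol).
  CH(COOCH3): pendant –COOCH3: carbonyl C bonded to C and –OCH3 → ester.
  CH(COCH3): pendant –COCH3: carbonyl C bonded to two carbons → ketone.
  CH(OH): –OH on an sp³ carbon → alcohol (secondary).
  CH(COCH3): pendant –COCH3: carbonyl C bonded to two carbons → ketone.
  CH2CO-O-COCH2: two acyl groups sharing one oxygen, –C(=O)–O–C(=O)– → anhydride.
  CH(CN): pendant –C≡N: nitrile.
  CH(OCOCH3): pendant –OC(=O)CH3: an acyloxy group → ester.
  CO: –C(=O)– with carbon on both sides → ketone.
  CH(CHO): pendant –CHO: carbonyl C bonded to C and H → aldehyde.
  CH(COCH3): pendant –COCH3: carbonyl C bonded to two carbons → ketone.
  C≡CH: C≡C triple bond → alkyne.
Ketone appears at: CH(COCH3), CH(COCH3), CO, CH(COCH3) → 4.

4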